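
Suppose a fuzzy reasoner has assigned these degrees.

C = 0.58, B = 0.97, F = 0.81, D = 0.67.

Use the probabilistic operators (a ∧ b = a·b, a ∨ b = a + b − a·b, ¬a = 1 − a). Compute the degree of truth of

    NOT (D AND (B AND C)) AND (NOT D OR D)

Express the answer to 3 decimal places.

0.485

B AND C = a·b on (0.9700, 0.5800) = 0.5626
D AND (B AND C) = a·b on (0.6700, 0.5626) = 0.3769
NOT (D AND (B AND C)) = 1 − 0.3769 = 0.6231
NOT D = 1 − 0.6700 = 0.3300
NOT D OR D = a + b − a·b on (0.3300, 0.6700) = 0.7789
NOT (D AND (B AND C)) AND (NOT D OR D) = a·b on (0.6231, 0.7789) = 0.4853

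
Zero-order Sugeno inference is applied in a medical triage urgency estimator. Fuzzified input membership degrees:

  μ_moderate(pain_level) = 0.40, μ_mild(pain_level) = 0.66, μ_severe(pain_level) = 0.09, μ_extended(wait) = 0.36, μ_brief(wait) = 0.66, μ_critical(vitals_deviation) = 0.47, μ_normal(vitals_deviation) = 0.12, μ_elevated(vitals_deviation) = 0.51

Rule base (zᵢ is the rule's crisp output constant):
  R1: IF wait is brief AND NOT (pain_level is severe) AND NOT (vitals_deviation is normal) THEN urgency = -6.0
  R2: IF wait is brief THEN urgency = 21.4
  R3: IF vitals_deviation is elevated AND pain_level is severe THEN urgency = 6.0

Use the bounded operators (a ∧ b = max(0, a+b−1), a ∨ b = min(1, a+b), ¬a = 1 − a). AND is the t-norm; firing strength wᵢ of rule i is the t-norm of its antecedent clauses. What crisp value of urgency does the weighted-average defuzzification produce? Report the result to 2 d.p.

R1 (z=-6.0): brief=0.66, ¬severe=1−0.09=0.91, ¬normal=1−0.12=0.88; AND[max(0, a+b−1)] → w = 0.45
R2 (z=21.4): brief=0.66 → w = 0.66
R3 (z=6.0): elevated=0.51, severe=0.09; AND[max(0, a+b−1)] → w = 0.00
Weighted average = (0.45·-6.0 + 0.66·21.4 + 0.00·6.0) / (0.45 + 0.66 + 0.00)
  = 11.4240 / 1.1100 = 10.29

10.29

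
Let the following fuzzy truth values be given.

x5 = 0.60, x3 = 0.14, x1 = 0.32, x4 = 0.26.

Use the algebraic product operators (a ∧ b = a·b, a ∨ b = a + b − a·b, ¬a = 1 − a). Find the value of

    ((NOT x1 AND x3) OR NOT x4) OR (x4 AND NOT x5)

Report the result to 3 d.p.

0.789

NOT x1 = 1 − 0.3200 = 0.6800
NOT x1 AND x3 = a·b on (0.6800, 0.1400) = 0.0952
NOT x4 = 1 − 0.2600 = 0.7400
(NOT x1 AND x3) OR NOT x4 = a + b − a·b on (0.0952, 0.7400) = 0.7648
NOT x5 = 1 − 0.6000 = 0.4000
x4 AND NOT x5 = a·b on (0.2600, 0.4000) = 0.1040
((NOT x1 AND x3) OR NOT x4) OR (x4 AND NOT x5) = a + b − a·b on (0.7648, 0.1040) = 0.7892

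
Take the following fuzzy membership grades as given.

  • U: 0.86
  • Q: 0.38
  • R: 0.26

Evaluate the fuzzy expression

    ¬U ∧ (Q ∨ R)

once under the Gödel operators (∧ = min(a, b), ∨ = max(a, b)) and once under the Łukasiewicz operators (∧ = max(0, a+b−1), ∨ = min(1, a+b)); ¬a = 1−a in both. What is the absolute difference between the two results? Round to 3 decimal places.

0.140

Under Gödel:
  ¬U = 1 − 0.86 = 0.14
  Q ∨ R = max(a, b) on (0.38, 0.26) = 0.38
  ¬U ∧ (Q ∨ R) = min(a, b) on (0.14, 0.38) = 0.14
  → value = 0.1400
Under Łukasiewicz:
  ¬U = 1 − 0.86 = 0.14
  Q ∨ R = min(1, a+b) on (0.38, 0.26) = 0.64
  ¬U ∧ (Q ∨ R) = max(0, a+b−1) on (0.14, 0.64) = 0.00
  → value = 0.0000
|0.1400 − 0.0000| = 0.140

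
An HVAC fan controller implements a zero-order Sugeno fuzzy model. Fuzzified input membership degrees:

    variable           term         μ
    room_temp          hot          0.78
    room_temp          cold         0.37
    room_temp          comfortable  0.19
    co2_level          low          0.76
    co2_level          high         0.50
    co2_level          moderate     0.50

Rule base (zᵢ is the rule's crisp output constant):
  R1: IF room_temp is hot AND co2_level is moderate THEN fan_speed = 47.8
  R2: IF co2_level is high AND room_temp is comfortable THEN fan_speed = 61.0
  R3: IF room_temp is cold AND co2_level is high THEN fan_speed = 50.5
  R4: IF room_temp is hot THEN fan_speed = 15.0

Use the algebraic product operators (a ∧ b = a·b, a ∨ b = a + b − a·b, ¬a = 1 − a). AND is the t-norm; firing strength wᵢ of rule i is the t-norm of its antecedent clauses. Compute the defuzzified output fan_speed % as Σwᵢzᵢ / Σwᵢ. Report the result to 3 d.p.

R1 (z=47.8): hot=0.78, moderate=0.50; AND[a·b] → w = 0.3900
R2 (z=61.0): high=0.50, comfortable=0.19; AND[a·b] → w = 0.0950
R3 (z=50.5): cold=0.37, high=0.50; AND[a·b] → w = 0.1850
R4 (z=15.0): hot=0.78 → w = 0.7800
Weighted average = (0.3900·47.8 + 0.0950·61.0 + 0.1850·50.5 + 0.7800·15.0) / (0.3900 + 0.0950 + 0.1850 + 0.7800)
  = 45.4795 / 1.4500 = 31.365

31.365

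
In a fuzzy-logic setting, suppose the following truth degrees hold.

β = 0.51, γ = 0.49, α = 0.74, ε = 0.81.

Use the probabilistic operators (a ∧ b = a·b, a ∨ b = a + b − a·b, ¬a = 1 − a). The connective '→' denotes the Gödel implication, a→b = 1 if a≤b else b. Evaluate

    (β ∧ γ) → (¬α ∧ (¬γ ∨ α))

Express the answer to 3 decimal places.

β ∧ γ = a·b on (0.5100, 0.4900) = 0.2499
¬α = 1 − 0.7400 = 0.2600
¬γ = 1 − 0.4900 = 0.5100
¬γ ∨ α = a + b − a·b on (0.5100, 0.7400) = 0.8726
¬α ∧ (¬γ ∨ α) = a·b on (0.2600, 0.8726) = 0.2269
(β ∧ γ) → (¬α ∧ (¬γ ∨ α))  [Gödel: 1 if a≤b else b] with a=0.2499, b=0.2269 → 0.2269

0.227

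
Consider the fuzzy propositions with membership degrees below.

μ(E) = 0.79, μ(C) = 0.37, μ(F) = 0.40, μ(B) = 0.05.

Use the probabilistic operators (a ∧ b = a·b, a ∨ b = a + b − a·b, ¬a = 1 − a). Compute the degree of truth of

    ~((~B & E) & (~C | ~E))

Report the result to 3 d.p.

~B = 1 − 0.0500 = 0.9500
~B & E = a·b on (0.9500, 0.7900) = 0.7505
~C = 1 − 0.3700 = 0.6300
~E = 1 − 0.7900 = 0.2100
~C | ~E = a + b − a·b on (0.6300, 0.2100) = 0.7077
(~B & E) & (~C | ~E) = a·b on (0.7505, 0.7077) = 0.5311
~((~B & E) & (~C | ~E)) = 1 − 0.5311 = 0.4689

0.469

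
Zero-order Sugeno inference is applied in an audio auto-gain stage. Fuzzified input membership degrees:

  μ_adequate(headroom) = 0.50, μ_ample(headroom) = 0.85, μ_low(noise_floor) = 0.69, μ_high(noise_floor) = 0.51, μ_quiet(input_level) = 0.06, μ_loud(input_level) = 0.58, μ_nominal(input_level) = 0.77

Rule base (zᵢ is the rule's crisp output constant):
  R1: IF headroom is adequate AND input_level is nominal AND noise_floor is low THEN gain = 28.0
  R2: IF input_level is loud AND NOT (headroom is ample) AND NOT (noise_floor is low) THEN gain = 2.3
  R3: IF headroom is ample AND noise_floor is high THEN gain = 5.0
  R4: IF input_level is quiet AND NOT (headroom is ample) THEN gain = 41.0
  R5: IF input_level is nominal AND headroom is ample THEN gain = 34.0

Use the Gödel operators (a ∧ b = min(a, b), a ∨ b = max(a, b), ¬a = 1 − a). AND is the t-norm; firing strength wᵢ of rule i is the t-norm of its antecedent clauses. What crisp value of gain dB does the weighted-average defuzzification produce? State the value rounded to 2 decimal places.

R1 (z=28.0): adequate=0.50, nominal=0.77, low=0.69; AND[min(a, b)] → w = 0.50
R2 (z=2.3): loud=0.58, ¬ample=1−0.85=0.15, ¬low=1−0.69=0.31; AND[min(a, b)] → w = 0.15
R3 (z=5.0): ample=0.85, high=0.51; AND[min(a, b)] → w = 0.51
R4 (z=41.0): quiet=0.06, ¬ample=1−0.85=0.15; AND[min(a, b)] → w = 0.06
R5 (z=34.0): nominal=0.77, ample=0.85; AND[min(a, b)] → w = 0.77
Weighted average = (0.50·28.0 + 0.15·2.3 + 0.51·5.0 + 0.06·41.0 + 0.77·34.0) / (0.50 + 0.15 + 0.51 + 0.06 + 0.77)
  = 45.5350 / 1.9900 = 22.88

22.88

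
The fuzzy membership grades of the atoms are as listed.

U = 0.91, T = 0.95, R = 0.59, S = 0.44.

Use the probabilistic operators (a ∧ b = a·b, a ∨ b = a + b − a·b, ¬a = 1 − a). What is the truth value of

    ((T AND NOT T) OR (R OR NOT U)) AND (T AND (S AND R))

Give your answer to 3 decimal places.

NOT T = 1 − 0.9500 = 0.0500
T AND NOT T = a·b on (0.9500, 0.0500) = 0.0475
NOT U = 1 − 0.9100 = 0.0900
R OR NOT U = a + b − a·b on (0.5900, 0.0900) = 0.6269
(T AND NOT T) OR (R OR NOT U) = a + b − a·b on (0.0475, 0.6269) = 0.6446
S AND R = a·b on (0.4400, 0.5900) = 0.2596
T AND (S AND R) = a·b on (0.9500, 0.2596) = 0.2466
((T AND NOT T) OR (R OR NOT U)) AND (T AND (S AND R)) = a·b on (0.6446, 0.2466) = 0.1590

0.159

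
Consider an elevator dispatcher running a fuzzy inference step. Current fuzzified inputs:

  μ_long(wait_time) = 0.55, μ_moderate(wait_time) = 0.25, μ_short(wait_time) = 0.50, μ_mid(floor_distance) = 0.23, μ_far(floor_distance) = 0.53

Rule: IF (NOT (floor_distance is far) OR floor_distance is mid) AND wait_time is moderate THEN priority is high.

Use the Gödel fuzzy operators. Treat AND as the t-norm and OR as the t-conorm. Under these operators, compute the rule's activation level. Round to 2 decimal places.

firing strength: (¬far=1−0.53=0.47 OR mid=0.23) = 0.47; AND[min(a, b)] with moderate=0.25 → w = 0.25

0.25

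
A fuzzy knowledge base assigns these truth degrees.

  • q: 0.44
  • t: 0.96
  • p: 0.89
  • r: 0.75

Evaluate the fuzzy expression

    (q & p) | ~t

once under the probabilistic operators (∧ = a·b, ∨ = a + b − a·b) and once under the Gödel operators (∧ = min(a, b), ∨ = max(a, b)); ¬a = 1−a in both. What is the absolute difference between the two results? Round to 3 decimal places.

Under probabilistic:
  q & p = a·b on (0.4400, 0.8900) = 0.3916
  ~t = 1 − 0.9600 = 0.0400
  (q & p) | ~t = a + b − a·b on (0.3916, 0.0400) = 0.4159
  → value = 0.4159
Under Gödel:
  q & p = min(a, b) on (0.44, 0.89) = 0.44
  ~t = 1 − 0.96 = 0.04
  (q & p) | ~t = max(a, b) on (0.44, 0.04) = 0.44
  → value = 0.4400
|0.4159 − 0.4400| = 0.024

0.024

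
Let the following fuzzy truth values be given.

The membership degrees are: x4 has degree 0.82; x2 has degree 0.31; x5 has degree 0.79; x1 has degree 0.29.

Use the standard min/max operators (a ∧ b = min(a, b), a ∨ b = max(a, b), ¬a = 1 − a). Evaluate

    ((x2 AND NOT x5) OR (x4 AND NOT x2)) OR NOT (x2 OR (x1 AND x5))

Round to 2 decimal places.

NOT x5 = 1 − 0.79 = 0.21
x2 AND NOT x5 = min(a, b) on (0.31, 0.21) = 0.21
NOT x2 = 1 − 0.31 = 0.69
x4 AND NOT x2 = min(a, b) on (0.82, 0.69) = 0.69
(x2 AND NOT x5) OR (x4 AND NOT x2) = max(a, b) on (0.21, 0.69) = 0.69
x1 AND x5 = min(a, b) on (0.29, 0.79) = 0.29
x2 OR (x1 AND x5) = max(a, b) on (0.31, 0.29) = 0.31
NOT (x2 OR (x1 AND x5)) = 1 − 0.31 = 0.69
((x2 AND NOT x5) OR (x4 AND NOT x2)) OR NOT (x2 OR (x1 AND x5)) = max(a, b) on (0.69, 0.69) = 0.69

0.69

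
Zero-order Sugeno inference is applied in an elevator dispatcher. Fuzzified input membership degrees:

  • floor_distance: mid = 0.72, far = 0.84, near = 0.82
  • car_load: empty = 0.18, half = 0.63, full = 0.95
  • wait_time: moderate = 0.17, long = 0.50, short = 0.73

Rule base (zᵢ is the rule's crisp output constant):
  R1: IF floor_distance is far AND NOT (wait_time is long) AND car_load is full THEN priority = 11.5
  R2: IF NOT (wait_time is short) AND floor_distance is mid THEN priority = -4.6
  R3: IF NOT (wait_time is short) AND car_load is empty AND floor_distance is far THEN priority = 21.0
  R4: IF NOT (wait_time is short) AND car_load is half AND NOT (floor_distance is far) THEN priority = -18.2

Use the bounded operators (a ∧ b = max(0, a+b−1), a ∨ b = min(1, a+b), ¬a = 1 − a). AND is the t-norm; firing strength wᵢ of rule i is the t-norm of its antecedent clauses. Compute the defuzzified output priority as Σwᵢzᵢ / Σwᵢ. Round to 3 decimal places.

R1 (z=11.5): far=0.84, ¬long=1−0.50=0.50, full=0.95; AND[max(0, a+b−1)] → w = 0.29
R2 (z=-4.6): ¬short=1−0.73=0.27, mid=0.72; AND[max(0, a+b−1)] → w = 0.00
R3 (z=21.0): ¬short=1−0.73=0.27, empty=0.18, far=0.84; AND[max(0, a+b−1)] → w = 0.00
R4 (z=-18.2): ¬short=1−0.73=0.27, half=0.63, ¬far=1−0.84=0.16; AND[max(0, a+b−1)] → w = 0.00
Weighted average = (0.29·11.5 + 0.00·-4.6 + 0.00·21.0 + 0.00·-18.2) / (0.29 + 0.00 + 0.00 + 0.00)
  = 3.3350 / 0.2900 = 11.500

11.500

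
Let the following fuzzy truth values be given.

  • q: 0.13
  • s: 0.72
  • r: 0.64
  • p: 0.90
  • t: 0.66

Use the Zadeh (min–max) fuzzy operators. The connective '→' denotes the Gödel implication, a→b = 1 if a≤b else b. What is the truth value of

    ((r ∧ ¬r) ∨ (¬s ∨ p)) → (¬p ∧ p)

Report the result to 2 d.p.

0.10

¬r = 1 − 0.64 = 0.36
r ∧ ¬r = min(a, b) on (0.64, 0.36) = 0.36
¬s = 1 − 0.72 = 0.28
¬s ∨ p = max(a, b) on (0.28, 0.90) = 0.90
(r ∧ ¬r) ∨ (¬s ∨ p) = max(a, b) on (0.36, 0.90) = 0.90
¬p = 1 − 0.90 = 0.10
¬p ∧ p = min(a, b) on (0.10, 0.90) = 0.10
((r ∧ ¬r) ∨ (¬s ∨ p)) → (¬p ∧ p)  [Gödel: 1 if a≤b else b] with a=0.90, b=0.10 → 0.10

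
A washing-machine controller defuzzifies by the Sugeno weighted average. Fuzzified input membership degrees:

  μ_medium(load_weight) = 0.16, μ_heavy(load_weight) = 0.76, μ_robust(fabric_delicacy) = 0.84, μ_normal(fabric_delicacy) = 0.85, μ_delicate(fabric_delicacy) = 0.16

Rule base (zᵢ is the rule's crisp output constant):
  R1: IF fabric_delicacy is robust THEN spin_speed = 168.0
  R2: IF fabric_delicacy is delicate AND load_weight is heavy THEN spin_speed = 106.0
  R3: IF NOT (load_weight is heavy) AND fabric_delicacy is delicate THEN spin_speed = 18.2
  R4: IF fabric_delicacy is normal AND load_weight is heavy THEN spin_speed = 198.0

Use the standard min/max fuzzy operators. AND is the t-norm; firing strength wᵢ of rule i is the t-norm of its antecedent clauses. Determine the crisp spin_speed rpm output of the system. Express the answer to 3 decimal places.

162.225

R1 (z=168.0): robust=0.84 → w = 0.84
R2 (z=106.0): delicate=0.16, heavy=0.76; AND[min(a, b)] → w = 0.16
R3 (z=18.2): ¬heavy=1−0.76=0.24, delicate=0.16; AND[min(a, b)] → w = 0.16
R4 (z=198.0): normal=0.85, heavy=0.76; AND[min(a, b)] → w = 0.76
Weighted average = (0.84·168.0 + 0.16·106.0 + 0.16·18.2 + 0.76·198.0) / (0.84 + 0.16 + 0.16 + 0.76)
  = 311.4720 / 1.9200 = 162.225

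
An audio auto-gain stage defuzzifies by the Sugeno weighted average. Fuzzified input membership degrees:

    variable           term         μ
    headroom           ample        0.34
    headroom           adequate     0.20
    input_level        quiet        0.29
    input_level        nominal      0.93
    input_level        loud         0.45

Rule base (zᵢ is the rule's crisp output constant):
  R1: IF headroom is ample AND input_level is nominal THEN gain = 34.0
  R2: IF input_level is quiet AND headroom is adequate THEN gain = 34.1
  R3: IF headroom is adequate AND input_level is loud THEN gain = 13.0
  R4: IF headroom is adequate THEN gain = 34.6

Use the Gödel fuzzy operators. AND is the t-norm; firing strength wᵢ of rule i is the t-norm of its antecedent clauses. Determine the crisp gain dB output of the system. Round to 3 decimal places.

R1 (z=34.0): ample=0.34, nominal=0.93; AND[min(a, b)] → w = 0.34
R2 (z=34.1): quiet=0.29, adequate=0.20; AND[min(a, b)] → w = 0.20
R3 (z=13.0): adequate=0.20, loud=0.45; AND[min(a, b)] → w = 0.20
R4 (z=34.6): adequate=0.20 → w = 0.20
Weighted average = (0.34·34.0 + 0.20·34.1 + 0.20·13.0 + 0.20·34.6) / (0.34 + 0.20 + 0.20 + 0.20)
  = 27.9000 / 0.9400 = 29.681

29.681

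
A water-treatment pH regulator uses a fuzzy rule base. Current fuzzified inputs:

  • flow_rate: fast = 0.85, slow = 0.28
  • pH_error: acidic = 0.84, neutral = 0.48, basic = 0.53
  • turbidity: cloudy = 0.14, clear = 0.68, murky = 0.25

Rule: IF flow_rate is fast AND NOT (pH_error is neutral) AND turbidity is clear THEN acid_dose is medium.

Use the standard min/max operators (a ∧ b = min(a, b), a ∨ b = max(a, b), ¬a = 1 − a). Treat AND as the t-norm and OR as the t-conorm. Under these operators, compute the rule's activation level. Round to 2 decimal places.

firing strength: fast=0.85, ¬neutral=1−0.48=0.52, clear=0.68; AND[min(a, b)] → w = 0.52

0.52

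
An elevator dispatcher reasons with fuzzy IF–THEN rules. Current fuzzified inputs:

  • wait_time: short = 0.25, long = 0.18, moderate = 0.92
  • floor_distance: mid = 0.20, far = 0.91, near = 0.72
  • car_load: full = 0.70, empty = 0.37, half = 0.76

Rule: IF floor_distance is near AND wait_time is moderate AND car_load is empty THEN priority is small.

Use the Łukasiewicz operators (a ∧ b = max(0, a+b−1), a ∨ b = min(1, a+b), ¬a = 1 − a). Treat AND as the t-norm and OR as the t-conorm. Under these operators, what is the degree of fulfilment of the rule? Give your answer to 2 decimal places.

firing strength: near=0.72, moderate=0.92, empty=0.37; AND[max(0, a+b−1)] → w = 0.01

0.01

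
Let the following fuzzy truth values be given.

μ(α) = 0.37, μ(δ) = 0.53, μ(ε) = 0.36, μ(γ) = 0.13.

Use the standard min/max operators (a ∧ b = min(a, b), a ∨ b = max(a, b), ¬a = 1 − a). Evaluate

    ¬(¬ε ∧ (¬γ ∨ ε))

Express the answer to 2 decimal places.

¬ε = 1 − 0.36 = 0.64
¬γ = 1 − 0.13 = 0.87
¬γ ∨ ε = max(a, b) on (0.87, 0.36) = 0.87
¬ε ∧ (¬γ ∨ ε) = min(a, b) on (0.64, 0.87) = 0.64
¬(¬ε ∧ (¬γ ∨ ε)) = 1 − 0.64 = 0.36

0.36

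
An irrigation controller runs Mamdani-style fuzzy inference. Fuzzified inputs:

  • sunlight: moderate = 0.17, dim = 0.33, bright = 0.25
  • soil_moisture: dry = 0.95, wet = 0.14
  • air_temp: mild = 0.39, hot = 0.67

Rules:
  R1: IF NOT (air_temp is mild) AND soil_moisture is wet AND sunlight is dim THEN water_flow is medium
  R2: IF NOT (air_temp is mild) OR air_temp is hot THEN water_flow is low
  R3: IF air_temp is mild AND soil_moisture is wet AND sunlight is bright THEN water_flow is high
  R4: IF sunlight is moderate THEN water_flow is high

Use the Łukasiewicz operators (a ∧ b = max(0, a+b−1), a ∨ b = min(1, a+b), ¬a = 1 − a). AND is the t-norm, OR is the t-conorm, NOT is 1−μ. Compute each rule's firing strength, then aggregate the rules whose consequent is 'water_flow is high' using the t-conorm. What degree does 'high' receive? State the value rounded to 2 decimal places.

0.17

R1: ¬mild=1−0.39=0.61, wet=0.14, dim=0.33; AND[max(0, a+b−1)] → w = 0.00
R2: ¬mild=1−0.39=0.61, hot=0.67; OR[min(1, a+b)] → w = 1.00
R3: mild=0.39, wet=0.14, bright=0.25; AND[max(0, a+b−1)] → w = 0.00
R4: moderate=0.17 → w = 0.17
Rules with consequent 'high': {R3, R4} → strengths 0.00, 0.17
Aggregate via t-conorm [min(1, a+b)]: 0.17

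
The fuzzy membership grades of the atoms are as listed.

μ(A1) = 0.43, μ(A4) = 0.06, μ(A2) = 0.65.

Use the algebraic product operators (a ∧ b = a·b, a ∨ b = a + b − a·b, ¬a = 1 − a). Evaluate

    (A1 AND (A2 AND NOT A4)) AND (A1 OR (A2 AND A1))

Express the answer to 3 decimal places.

NOT A4 = 1 − 0.0600 = 0.9400
A2 AND NOT A4 = a·b on (0.6500, 0.9400) = 0.6110
A1 AND (A2 AND NOT A4) = a·b on (0.4300, 0.6110) = 0.2627
A2 AND A1 = a·b on (0.6500, 0.4300) = 0.2795
A1 OR (A2 AND A1) = a + b − a·b on (0.4300, 0.2795) = 0.5893
(A1 AND (A2 AND NOT A4)) AND (A1 OR (A2 AND A1)) = a·b on (0.2627, 0.5893) = 0.1548

0.155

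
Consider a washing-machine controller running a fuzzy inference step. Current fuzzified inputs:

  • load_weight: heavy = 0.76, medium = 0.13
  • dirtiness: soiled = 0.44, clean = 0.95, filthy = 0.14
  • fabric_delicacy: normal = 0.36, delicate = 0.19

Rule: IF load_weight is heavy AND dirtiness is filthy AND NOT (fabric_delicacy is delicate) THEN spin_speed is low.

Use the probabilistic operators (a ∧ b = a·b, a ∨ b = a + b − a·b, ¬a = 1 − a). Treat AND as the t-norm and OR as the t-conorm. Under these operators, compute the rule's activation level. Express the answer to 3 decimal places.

0.086

firing strength: heavy=0.76, filthy=0.14, ¬delicate=1−0.19=0.81; AND[a·b] → w = 0.0862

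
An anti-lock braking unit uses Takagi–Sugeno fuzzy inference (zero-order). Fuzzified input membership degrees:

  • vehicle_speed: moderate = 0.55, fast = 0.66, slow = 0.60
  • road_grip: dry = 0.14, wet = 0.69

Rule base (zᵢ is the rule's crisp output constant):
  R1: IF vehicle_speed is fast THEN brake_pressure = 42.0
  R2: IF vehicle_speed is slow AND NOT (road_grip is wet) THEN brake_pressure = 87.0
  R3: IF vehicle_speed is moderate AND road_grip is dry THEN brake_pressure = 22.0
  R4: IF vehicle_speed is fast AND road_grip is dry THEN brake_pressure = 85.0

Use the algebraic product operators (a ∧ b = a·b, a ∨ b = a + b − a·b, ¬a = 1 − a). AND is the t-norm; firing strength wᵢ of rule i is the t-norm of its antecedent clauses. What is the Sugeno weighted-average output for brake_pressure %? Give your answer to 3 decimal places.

52.639

R1 (z=42.0): fast=0.66 → w = 0.6600
R2 (z=87.0): slow=0.60, ¬wet=1−0.69=0.31; AND[a·b] → w = 0.1860
R3 (z=22.0): moderate=0.55, dry=0.14; AND[a·b] → w = 0.0770
R4 (z=85.0): fast=0.66, dry=0.14; AND[a·b] → w = 0.0924
Weighted average = (0.6600·42.0 + 0.1860·87.0 + 0.0770·22.0 + 0.0924·85.0) / (0.6600 + 0.1860 + 0.0770 + 0.0924)
  = 53.4500 / 1.0154 = 52.639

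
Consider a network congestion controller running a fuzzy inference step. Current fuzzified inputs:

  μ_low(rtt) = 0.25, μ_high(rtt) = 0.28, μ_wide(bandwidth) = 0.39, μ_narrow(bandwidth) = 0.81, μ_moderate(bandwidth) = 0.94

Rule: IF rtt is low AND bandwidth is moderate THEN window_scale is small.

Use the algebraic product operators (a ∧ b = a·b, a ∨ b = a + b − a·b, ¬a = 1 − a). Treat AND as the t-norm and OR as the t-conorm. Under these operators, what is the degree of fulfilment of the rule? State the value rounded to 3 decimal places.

0.235

firing strength: low=0.25, moderate=0.94; AND[a·b] → w = 0.2350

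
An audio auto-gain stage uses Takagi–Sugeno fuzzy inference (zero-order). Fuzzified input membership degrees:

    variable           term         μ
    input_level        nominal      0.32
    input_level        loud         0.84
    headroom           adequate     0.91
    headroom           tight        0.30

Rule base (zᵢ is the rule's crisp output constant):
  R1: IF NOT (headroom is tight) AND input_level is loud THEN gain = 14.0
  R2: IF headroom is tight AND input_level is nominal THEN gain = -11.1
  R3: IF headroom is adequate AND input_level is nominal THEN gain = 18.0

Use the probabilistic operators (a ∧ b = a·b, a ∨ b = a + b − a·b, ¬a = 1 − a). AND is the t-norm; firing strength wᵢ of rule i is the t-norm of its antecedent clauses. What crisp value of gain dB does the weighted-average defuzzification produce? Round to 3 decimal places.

R1 (z=14.0): ¬tight=1−0.30=0.70, loud=0.84; AND[a·b] → w = 0.5880
R2 (z=-11.1): tight=0.30, nominal=0.32; AND[a·b] → w = 0.0960
R3 (z=18.0): adequate=0.91, nominal=0.32; AND[a·b] → w = 0.2912
Weighted average = (0.5880·14.0 + 0.0960·-11.1 + 0.2912·18.0) / (0.5880 + 0.0960 + 0.2912)
  = 12.4080 / 0.9752 = 12.724

12.724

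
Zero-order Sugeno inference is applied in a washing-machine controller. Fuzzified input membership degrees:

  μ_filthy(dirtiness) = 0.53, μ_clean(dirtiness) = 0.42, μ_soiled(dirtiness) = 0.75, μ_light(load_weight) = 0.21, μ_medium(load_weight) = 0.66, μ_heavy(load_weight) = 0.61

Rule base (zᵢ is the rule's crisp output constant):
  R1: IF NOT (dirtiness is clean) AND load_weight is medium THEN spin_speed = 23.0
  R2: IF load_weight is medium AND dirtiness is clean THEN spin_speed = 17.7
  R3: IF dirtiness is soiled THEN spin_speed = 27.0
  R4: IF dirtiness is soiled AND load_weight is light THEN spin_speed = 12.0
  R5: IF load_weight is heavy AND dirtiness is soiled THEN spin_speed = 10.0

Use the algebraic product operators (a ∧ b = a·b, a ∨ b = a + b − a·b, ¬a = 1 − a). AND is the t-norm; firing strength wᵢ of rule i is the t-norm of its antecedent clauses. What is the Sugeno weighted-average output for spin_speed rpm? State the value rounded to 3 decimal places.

19.963

R1 (z=23.0): ¬clean=1−0.42=0.58, medium=0.66; AND[a·b] → w = 0.3828
R2 (z=17.7): medium=0.66, clean=0.42; AND[a·b] → w = 0.2772
R3 (z=27.0): soiled=0.75 → w = 0.7500
R4 (z=12.0): soiled=0.75, light=0.21; AND[a·b] → w = 0.1575
R5 (z=10.0): heavy=0.61, soiled=0.75; AND[a·b] → w = 0.4575
Weighted average = (0.3828·23.0 + 0.2772·17.7 + 0.7500·27.0 + 0.1575·12.0 + 0.4575·10.0) / (0.3828 + 0.2772 + 0.7500 + 0.1575 + 0.4575)
  = 40.4258 / 2.0250 = 19.963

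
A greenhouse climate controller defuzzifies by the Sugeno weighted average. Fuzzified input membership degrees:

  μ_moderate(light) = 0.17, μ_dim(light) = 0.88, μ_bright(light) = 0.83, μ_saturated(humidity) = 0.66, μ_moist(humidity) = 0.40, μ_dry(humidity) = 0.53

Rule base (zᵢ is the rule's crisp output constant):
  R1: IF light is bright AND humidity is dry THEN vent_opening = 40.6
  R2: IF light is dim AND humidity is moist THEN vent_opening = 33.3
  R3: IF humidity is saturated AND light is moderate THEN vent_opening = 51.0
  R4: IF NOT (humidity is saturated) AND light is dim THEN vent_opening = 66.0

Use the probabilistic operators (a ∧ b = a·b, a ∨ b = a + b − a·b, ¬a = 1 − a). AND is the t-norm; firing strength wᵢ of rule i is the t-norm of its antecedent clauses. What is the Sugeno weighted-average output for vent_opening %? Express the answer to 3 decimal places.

R1 (z=40.6): bright=0.83, dry=0.53; AND[a·b] → w = 0.4399
R2 (z=33.3): dim=0.88, moist=0.40; AND[a·b] → w = 0.3520
R3 (z=51.0): saturated=0.66, moderate=0.17; AND[a·b] → w = 0.1122
R4 (z=66.0): ¬saturated=1−0.66=0.34, dim=0.88; AND[a·b] → w = 0.2992
Weighted average = (0.4399·40.6 + 0.3520·33.3 + 0.1122·51.0 + 0.2992·66.0) / (0.4399 + 0.3520 + 0.1122 + 0.2992)
  = 55.0509 / 1.2033 = 45.750

45.750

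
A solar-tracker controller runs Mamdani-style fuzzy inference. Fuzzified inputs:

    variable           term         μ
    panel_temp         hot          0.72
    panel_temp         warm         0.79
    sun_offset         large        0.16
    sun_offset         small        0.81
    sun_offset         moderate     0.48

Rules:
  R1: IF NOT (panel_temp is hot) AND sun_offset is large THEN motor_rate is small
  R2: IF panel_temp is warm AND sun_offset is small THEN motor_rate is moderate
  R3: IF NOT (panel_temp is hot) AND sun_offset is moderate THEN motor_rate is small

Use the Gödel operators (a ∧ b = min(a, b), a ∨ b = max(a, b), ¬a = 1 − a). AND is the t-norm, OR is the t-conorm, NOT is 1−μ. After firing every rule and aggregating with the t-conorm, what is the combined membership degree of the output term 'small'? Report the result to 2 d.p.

R1: ¬hot=1−0.72=0.28, large=0.16; AND[min(a, b)] → w = 0.16
R2: warm=0.79, small=0.81; AND[min(a, b)] → w = 0.79
R3: ¬hot=1−0.72=0.28, moderate=0.48; AND[min(a, b)] → w = 0.28
Rules with consequent 'small': {R1, R3} → strengths 0.16, 0.28
Aggregate via t-conorm [max(a, b)]: 0.28

0.28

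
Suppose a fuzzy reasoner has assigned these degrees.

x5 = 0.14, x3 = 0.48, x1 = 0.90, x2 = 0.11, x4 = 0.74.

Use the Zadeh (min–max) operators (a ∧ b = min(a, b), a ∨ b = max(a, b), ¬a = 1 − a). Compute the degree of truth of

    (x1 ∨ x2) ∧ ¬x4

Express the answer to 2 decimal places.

x1 ∨ x2 = max(a, b) on (0.90, 0.11) = 0.90
¬x4 = 1 − 0.74 = 0.26
(x1 ∨ x2) ∧ ¬x4 = min(a, b) on (0.90, 0.26) = 0.26

0.26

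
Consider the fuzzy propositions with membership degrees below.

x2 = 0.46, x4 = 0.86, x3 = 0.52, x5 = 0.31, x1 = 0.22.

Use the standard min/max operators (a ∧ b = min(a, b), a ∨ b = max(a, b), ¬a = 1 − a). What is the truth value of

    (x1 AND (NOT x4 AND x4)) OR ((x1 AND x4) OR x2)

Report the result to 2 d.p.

NOT x4 = 1 − 0.86 = 0.14
NOT x4 AND x4 = min(a, b) on (0.14, 0.86) = 0.14
x1 AND (NOT x4 AND x4) = min(a, b) on (0.22, 0.14) = 0.14
x1 AND x4 = min(a, b) on (0.22, 0.86) = 0.22
(x1 AND x4) OR x2 = max(a, b) on (0.22, 0.46) = 0.46
(x1 AND (NOT x4 AND x4)) OR ((x1 AND x4) OR x2) = max(a, b) on (0.14, 0.46) = 0.46

0.46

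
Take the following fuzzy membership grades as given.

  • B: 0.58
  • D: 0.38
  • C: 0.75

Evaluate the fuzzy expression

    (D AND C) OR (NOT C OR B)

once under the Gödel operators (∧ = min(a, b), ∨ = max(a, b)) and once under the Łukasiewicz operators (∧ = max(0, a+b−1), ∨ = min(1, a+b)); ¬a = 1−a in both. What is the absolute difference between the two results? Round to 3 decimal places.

0.380

Under Gödel:
  D AND C = min(a, b) on (0.38, 0.75) = 0.38
  NOT C = 1 − 0.75 = 0.25
  NOT C OR B = max(a, b) on (0.25, 0.58) = 0.58
  (D AND C) OR (NOT C OR B) = max(a, b) on (0.38, 0.58) = 0.58
  → value = 0.5800
Under Łukasiewicz:
  D AND C = max(0, a+b−1) on (0.38, 0.75) = 0.13
  NOT C = 1 − 0.75 = 0.25
  NOT C OR B = min(1, a+b) on (0.25, 0.58) = 0.83
  (D AND C) OR (NOT C OR B) = min(1, a+b) on (0.13, 0.83) = 0.96
  → value = 0.9600
|0.5800 − 0.9600| = 0.380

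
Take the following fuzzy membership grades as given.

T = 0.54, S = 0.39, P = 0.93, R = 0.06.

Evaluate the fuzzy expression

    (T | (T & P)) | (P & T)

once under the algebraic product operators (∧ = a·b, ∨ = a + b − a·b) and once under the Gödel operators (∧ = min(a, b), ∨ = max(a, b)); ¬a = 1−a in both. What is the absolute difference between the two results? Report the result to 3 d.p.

0.346

Under algebraic product:
  T & P = a·b on (0.5400, 0.9300) = 0.5022
  T | (T & P) = a + b − a·b on (0.5400, 0.5022) = 0.7710
  P & T = a·b on (0.9300, 0.5400) = 0.5022
  (T | (T & P)) | (P & T) = a + b − a·b on (0.7710, 0.5022) = 0.8860
  → value = 0.8860
Under Gödel:
  T & P = min(a, b) on (0.54, 0.93) = 0.54
  T | (T & P) = max(a, b) on (0.54, 0.54) = 0.54
  P & T = min(a, b) on (0.93, 0.54) = 0.54
  (T | (T & P)) | (P & T) = max(a, b) on (0.54, 0.54) = 0.54
  → value = 0.5400
|0.8860 − 0.5400| = 0.346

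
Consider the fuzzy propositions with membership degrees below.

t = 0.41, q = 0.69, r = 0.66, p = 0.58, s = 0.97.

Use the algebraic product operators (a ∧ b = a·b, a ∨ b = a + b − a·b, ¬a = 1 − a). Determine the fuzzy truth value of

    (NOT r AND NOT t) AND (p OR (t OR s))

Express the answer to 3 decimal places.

NOT r = 1 − 0.6600 = 0.3400
NOT t = 1 − 0.4100 = 0.5900
NOT r AND NOT t = a·b on (0.3400, 0.5900) = 0.2006
t OR s = a + b − a·b on (0.4100, 0.9700) = 0.9823
p OR (t OR s) = a + b − a·b on (0.5800, 0.9823) = 0.9926
(NOT r AND NOT t) AND (p OR (t OR s)) = a·b on (0.2006, 0.9926) = 0.1991

0.199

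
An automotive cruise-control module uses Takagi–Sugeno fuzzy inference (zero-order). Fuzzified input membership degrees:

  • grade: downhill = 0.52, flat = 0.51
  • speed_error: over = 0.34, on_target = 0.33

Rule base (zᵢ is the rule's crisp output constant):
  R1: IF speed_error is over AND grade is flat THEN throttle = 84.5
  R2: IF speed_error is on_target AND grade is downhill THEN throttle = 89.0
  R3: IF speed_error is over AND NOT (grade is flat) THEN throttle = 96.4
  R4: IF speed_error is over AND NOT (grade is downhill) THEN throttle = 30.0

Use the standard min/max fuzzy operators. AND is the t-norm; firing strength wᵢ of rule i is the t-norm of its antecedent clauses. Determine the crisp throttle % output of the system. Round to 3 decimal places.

R1 (z=84.5): over=0.34, flat=0.51; AND[min(a, b)] → w = 0.34
R2 (z=89.0): on_target=0.33, downhill=0.52; AND[min(a, b)] → w = 0.33
R3 (z=96.4): over=0.34, ¬flat=1−0.51=0.49; AND[min(a, b)] → w = 0.34
R4 (z=30.0): over=0.34, ¬downhill=1−0.52=0.48; AND[min(a, b)] → w = 0.34
Weighted average = (0.34·84.5 + 0.33·89.0 + 0.34·96.4 + 0.34·30.0) / (0.34 + 0.33 + 0.34 + 0.34)
  = 101.0760 / 1.3500 = 74.871

74.871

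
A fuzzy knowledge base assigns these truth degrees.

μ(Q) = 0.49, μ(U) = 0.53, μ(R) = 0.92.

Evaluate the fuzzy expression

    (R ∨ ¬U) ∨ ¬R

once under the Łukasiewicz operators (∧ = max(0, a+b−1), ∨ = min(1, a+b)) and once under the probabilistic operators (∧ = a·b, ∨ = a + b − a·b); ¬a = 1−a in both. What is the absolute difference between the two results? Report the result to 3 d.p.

Under Łukasiewicz:
  ¬U = 1 − 0.53 = 0.47
  R ∨ ¬U = min(1, a+b) on (0.92, 0.47) = 1.00
  ¬R = 1 − 0.92 = 0.08
  (R ∨ ¬U) ∨ ¬R = min(1, a+b) on (1.00, 0.08) = 1.00
  → value = 1.0000
Under probabilistic:
  ¬U = 1 − 0.5300 = 0.4700
  R ∨ ¬U = a + b − a·b on (0.9200, 0.4700) = 0.9576
  ¬R = 1 − 0.9200 = 0.0800
  (R ∨ ¬U) ∨ ¬R = a + b − a·b on (0.9576, 0.0800) = 0.9610
  → value = 0.9610
|1.0000 − 0.9610| = 0.039

0.039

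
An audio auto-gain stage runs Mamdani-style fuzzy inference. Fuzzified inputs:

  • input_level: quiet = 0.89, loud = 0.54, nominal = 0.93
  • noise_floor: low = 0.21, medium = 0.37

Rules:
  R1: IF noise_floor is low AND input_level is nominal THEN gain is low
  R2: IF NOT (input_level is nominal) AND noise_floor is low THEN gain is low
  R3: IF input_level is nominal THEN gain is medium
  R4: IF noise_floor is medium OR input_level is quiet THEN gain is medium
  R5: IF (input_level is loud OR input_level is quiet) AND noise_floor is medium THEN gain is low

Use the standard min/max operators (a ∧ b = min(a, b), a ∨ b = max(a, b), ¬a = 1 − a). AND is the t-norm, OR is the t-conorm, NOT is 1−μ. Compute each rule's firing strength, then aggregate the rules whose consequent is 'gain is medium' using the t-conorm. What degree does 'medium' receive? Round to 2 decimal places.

R1: low=0.21, nominal=0.93; AND[min(a, b)] → w = 0.21
R2: ¬nominal=1−0.93=0.07, low=0.21; AND[min(a, b)] → w = 0.07
R3: nominal=0.93 → w = 0.93
R4: medium=0.37, quiet=0.89; OR[max(a, b)] → w = 0.89
R5: (loud=0.54 OR quiet=0.89) = 0.89; AND[min(a, b)] with medium=0.37 → w = 0.37
Rules with consequent 'medium': {R3, R4} → strengths 0.93, 0.89
Aggregate via t-conorm [max(a, b)]: 0.93

0.93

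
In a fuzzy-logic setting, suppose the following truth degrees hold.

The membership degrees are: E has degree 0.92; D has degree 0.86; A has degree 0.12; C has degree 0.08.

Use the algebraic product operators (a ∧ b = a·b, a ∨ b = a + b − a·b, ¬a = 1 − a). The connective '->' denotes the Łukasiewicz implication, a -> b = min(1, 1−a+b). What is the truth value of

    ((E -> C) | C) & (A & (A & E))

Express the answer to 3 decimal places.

0.003

E -> C  [Łukasiewicz: min(1, 1−a+b)] with a=0.9200, b=0.0800 → 0.1600
(E -> C) | C = a + b − a·b on (0.1600, 0.0800) = 0.2272
A & E = a·b on (0.1200, 0.9200) = 0.1104
A & (A & E) = a·b on (0.1200, 0.1104) = 0.0132
((E -> C) | C) & (A & (A & E)) = a·b on (0.2272, 0.0132) = 0.0030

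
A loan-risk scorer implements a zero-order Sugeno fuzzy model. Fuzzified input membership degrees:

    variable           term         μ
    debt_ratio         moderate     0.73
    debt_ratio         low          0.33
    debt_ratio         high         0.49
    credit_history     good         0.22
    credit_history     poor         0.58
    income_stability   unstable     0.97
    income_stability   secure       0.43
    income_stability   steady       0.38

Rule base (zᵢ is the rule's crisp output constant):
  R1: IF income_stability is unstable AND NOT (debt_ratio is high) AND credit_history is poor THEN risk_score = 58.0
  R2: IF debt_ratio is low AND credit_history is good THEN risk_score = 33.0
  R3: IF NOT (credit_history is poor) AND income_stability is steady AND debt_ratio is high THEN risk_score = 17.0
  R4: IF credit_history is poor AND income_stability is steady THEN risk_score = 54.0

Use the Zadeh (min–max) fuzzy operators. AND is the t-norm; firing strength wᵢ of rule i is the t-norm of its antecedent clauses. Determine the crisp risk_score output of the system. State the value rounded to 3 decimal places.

R1 (z=58.0): unstable=0.97, ¬high=1−0.49=0.51, poor=0.58; AND[min(a, b)] → w = 0.51
R2 (z=33.0): low=0.33, good=0.22; AND[min(a, b)] → w = 0.22
R3 (z=17.0): ¬poor=1−0.58=0.42, steady=0.38, high=0.49; AND[min(a, b)] → w = 0.38
R4 (z=54.0): poor=0.58, steady=0.38; AND[min(a, b)] → w = 0.38
Weighted average = (0.51·58.0 + 0.22·33.0 + 0.38·17.0 + 0.38·54.0) / (0.51 + 0.22 + 0.38 + 0.38)
  = 63.8200 / 1.4900 = 42.832

42.832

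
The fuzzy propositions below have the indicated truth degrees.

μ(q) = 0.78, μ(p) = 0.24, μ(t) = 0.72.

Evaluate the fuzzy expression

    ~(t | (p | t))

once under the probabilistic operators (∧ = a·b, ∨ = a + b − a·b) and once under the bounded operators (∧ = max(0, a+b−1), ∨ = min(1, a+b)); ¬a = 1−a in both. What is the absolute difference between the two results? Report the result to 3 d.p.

0.060

Under probabilistic:
  p | t = a + b − a·b on (0.2400, 0.7200) = 0.7872
  t | (p | t) = a + b − a·b on (0.7200, 0.7872) = 0.9404
  ~(t | (p | t)) = 1 − 0.9404 = 0.0596
  → value = 0.0596
Under bounded:
  p | t = min(1, a+b) on (0.24, 0.72) = 0.96
  t | (p | t) = min(1, a+b) on (0.72, 0.96) = 1.00
  ~(t | (p | t)) = 1 − 1.00 = 0.00
  → value = 0.0000
|0.0596 − 0.0000| = 0.060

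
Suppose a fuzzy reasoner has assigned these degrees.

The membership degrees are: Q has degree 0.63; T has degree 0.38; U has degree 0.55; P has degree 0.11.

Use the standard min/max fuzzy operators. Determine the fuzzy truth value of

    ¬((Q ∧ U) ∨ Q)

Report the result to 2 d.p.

0.37

Q ∧ U = min(a, b) on (0.63, 0.55) = 0.55
(Q ∧ U) ∨ Q = max(a, b) on (0.55, 0.63) = 0.63
¬((Q ∧ U) ∨ Q) = 1 − 0.63 = 0.37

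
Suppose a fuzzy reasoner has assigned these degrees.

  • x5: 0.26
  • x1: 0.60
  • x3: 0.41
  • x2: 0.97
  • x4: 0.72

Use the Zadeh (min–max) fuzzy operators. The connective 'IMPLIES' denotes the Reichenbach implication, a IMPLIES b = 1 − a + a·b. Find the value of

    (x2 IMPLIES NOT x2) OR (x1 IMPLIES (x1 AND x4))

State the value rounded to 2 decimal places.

0.76

NOT x2 = 1 − 0.97 = 0.03
x2 IMPLIES NOT x2  [Reichenbach: 1 − a + a·b] with a=0.97, b=0.03 → 0.06
x1 AND x4 = min(a, b) on (0.60, 0.72) = 0.60
x1 IMPLIES (x1 AND x4)  [Reichenbach: 1 − a + a·b] with a=0.60, b=0.60 → 0.76
(x2 IMPLIES NOT x2) OR (x1 IMPLIES (x1 AND x4)) = max(a, b) on (0.06, 0.76) = 0.76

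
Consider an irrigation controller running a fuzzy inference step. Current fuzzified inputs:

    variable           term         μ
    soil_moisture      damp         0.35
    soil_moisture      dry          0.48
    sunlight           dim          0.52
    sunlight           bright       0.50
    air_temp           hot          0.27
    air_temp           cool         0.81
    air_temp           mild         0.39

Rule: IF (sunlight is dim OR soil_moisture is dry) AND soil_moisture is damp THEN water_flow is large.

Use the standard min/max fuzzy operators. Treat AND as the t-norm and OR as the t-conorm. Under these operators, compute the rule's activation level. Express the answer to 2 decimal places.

0.35

firing strength: (dim=0.52 OR dry=0.48) = 0.52; AND[min(a, b)] with damp=0.35 → w = 0.35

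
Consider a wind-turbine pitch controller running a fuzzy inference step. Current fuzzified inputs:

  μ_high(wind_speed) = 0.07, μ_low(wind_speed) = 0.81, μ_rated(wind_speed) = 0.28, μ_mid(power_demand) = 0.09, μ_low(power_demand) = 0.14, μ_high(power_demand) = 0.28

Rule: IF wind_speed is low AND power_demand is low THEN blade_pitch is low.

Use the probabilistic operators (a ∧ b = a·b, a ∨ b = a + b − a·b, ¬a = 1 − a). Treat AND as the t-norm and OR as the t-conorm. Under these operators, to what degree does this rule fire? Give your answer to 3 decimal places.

firing strength: low=0.81, low=0.14; AND[a·b] → w = 0.1134

0.113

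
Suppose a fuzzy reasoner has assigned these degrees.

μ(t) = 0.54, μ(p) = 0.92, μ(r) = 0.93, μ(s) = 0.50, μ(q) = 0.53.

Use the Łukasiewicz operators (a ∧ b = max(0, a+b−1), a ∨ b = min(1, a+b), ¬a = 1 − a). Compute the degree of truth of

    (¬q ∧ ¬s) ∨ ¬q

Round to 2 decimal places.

0.47

¬q = 1 − 0.53 = 0.47
¬s = 1 − 0.50 = 0.50
¬q ∧ ¬s = max(0, a+b−1) on (0.47, 0.50) = 0.00
¬q = 1 − 0.53 = 0.47
(¬q ∧ ¬s) ∨ ¬q = min(1, a+b) on (0.00, 0.47) = 0.47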